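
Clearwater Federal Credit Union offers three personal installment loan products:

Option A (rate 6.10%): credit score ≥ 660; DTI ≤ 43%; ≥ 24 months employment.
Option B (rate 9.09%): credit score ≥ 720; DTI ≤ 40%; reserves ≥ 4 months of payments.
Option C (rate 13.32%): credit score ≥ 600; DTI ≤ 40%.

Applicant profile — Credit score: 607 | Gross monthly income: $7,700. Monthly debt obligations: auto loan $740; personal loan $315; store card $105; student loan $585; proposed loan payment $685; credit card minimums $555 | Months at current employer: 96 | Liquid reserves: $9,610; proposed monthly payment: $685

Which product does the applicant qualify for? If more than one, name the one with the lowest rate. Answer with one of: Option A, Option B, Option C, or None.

Total debts = (740 + 315 + 105 + 585 + 685 + 555) = 2,985; DTI = 2,985/7,700 = 38.8%.
Reserves = 9,610/685 = 14.0 months.
Option A: score 607 < 660; DTI 38.8% ≤ 43%; employment 96 ≥ 24 mo → does not qualify.
Option B: score 607 < 720; DTI 38.8% ≤ 40%; reserves 14.0 ≥ 4 mo → does not qualify.
Option C: score 607 ≥ 600; DTI 38.8% ≤ 40% → qualifies.

Option C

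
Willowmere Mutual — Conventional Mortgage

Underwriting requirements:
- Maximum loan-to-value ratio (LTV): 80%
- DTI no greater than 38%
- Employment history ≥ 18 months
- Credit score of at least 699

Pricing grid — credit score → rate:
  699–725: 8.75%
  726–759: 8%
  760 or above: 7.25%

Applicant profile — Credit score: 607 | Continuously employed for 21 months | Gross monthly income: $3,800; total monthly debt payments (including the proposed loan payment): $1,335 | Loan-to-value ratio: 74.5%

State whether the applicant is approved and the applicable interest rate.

Credit score 607 < 699 (below minimum)
LTV 74.5% ≤ 80%
Employment 21 ≥ 18 months
Debt-to-income = 1,335/3,800 = 35.1% — meets 38% limit
Not all requirements met → denied.

Denied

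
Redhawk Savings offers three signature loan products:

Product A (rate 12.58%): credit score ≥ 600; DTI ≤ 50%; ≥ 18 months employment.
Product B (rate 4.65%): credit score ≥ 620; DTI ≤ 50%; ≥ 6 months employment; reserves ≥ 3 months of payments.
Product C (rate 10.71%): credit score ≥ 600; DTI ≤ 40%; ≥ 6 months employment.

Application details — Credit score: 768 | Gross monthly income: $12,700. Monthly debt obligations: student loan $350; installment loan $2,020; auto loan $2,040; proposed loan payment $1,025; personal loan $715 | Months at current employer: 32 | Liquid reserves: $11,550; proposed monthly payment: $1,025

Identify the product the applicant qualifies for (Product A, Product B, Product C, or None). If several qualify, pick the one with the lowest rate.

Product B

Total debts = (350 + 2,020 + 2,040 + 1,025 + 715) = 6,150; DTI = 6,150/12,700 = 48.4%.
Reserves = 11,550/1,025 = 11.3 months.
Product A: score 768 ≥ 600; DTI 48.4% ≤ 50%; employment 32 ≥ 18 mo → qualifies.
Product B: score 768 ≥ 620; DTI 48.4% ≤ 50%; employment 32 ≥ 6 mo; reserves 11.3 ≥ 3 mo → qualifies.
Product C: score 768 ≥ 600; DTI 48.4% > 40%; employment 32 ≥ 6 mo → does not qualify.
Qualifying: Product A, Product B. Lowest rate is 4.65% → Product B.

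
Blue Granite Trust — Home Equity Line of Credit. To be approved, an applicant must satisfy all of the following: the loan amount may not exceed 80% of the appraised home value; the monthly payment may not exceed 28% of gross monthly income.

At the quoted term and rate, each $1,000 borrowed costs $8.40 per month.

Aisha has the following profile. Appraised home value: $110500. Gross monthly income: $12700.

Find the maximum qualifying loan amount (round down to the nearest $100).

Payment cap: 28% × $12,700 = $3,556/month.
At $8.40 per $1,000, that supports 3,556/8.40 × 1,000 ≈ $423,333 → $423,300.
LTV cap: 80% × $110,500 = $88,400 → $88,400.
Binding constraint: loan-to-value.

$88,400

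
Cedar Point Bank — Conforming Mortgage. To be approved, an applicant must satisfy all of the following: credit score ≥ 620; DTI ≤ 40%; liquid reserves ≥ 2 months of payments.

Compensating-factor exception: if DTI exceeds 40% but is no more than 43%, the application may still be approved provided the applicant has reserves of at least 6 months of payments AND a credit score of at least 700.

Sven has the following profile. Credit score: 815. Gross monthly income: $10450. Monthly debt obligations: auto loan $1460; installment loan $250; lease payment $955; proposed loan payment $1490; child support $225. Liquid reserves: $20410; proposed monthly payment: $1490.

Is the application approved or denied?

Credit score 815 ≥ 620 (meets base)
Total debts = (1,460 + 250 + 955 + 1,490 + 225) = 4,380. DTI: 4,380 ÷ 10,450 = 41.9%, over the 40% base limit.
Reserves = 20,410/1,490 = 13.7 months ≥ 2
DTI 41.9% is within the 40%–43% exception band; checking compensating factors.
Override check — reserves: 13.7 mo (ok); score: 815 (ok).
Both compensating conditions met → exception applies.

Approved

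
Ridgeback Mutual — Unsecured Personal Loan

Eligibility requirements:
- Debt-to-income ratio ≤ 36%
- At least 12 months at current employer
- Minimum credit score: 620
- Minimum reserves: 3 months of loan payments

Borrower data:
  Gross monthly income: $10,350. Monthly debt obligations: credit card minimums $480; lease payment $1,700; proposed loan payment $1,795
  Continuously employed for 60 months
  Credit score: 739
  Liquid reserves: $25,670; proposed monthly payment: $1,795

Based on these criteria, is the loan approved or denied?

Denied

Total monthly debts = (480 + 1,700 + 1,795) = 3,975. DTI = 3,975/10,350 = 38.4% > 36%
Employment 60 ≥ 12 months
Credit score 739 ≥ 620 (meets)
Liquid reserves cover 25,670/1,795 = 14.3 months — ≥ 3 required
Fails on DTI.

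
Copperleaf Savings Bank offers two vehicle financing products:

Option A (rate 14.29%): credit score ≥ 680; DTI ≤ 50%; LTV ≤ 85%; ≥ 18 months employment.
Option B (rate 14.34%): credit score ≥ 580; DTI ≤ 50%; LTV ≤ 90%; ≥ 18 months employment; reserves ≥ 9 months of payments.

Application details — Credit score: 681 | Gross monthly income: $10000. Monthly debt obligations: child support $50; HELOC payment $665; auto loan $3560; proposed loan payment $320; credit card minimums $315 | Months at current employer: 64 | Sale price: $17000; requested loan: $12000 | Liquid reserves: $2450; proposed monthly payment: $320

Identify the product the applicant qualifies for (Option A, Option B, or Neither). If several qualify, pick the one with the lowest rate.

Total debts = (50 + 665 + 3,560 + 320 + 315) = 4,910; DTI = 4,910/10,000 = 49.1%.
LTV = 12,000/17,000 = 70.6%.
Reserves = 2,450/320 = 7.7 months.
Option A: score 681 ≥ 680; DTI 49.1% ≤ 50%; LTV 70.6% ≤ 85%; employment 64 ≥ 18 mo → qualifies.
Option B: score 681 ≥ 580; DTI 49.1% ≤ 50%; LTV 70.6% ≤ 90%; employment 64 ≥ 18 mo; reserves 7.7 < 9 mo → does not qualify.

Option A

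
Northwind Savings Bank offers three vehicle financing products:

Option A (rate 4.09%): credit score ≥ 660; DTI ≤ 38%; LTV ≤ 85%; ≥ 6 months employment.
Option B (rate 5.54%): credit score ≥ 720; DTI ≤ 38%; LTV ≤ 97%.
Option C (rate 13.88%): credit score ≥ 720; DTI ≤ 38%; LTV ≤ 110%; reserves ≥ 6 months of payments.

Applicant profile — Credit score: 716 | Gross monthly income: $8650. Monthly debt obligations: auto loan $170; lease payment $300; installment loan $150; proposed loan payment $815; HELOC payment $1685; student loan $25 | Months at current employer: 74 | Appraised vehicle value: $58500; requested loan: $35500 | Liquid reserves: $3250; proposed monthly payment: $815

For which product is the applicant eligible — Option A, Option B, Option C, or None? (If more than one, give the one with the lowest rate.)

Total debts = (170 + 300 + 150 + 815 + 1,685 + 25) = 3,145; DTI = 3,145/8,650 = 36.4%.
LTV = 35,500/58,500 = 60.7%.
Reserves = 3,250/815 = 4.0 months.
Option A: score 716 ≥ 660; DTI 36.4% ≤ 38%; LTV 60.7% ≤ 85%; employment 74 ≥ 6 mo → qualifies.
Option B: score 716 < 720; DTI 36.4% ≤ 38%; LTV 60.7% ≤ 97% → does not qualify.
Option C: score 716 < 720; DTI 36.4% ≤ 38%; LTV 60.7% ≤ 110%; reserves 4.0 < 6 mo → does not qualify.

Option A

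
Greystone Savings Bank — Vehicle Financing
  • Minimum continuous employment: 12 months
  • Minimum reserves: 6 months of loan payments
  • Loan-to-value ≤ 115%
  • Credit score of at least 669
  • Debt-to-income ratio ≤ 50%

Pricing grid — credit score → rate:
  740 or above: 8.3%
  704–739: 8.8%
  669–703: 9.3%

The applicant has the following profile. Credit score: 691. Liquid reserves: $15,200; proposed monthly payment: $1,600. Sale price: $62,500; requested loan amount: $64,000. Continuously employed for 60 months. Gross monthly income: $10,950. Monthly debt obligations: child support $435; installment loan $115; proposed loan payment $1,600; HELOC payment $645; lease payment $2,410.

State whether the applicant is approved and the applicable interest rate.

Approved at 9.3%

Credit score 691 ≥ 669 (meets minimum)
Employment 60 ≥ 12 months
Liquid reserves cover 15,200/1,600 = 9.5 months — ≥ 6 required
Total monthly debts = (435 + 115 + 1,600 + 645 + 2,410) = 5,205. Debt-to-income = 5,205/10,950 = 47.5% — meets 50% limit
Loan-to-value = 64,000/62,500 = 102.4% — pass (115% max)
All requirements met. Score 691 falls in the 669–703 tier → 9.3%.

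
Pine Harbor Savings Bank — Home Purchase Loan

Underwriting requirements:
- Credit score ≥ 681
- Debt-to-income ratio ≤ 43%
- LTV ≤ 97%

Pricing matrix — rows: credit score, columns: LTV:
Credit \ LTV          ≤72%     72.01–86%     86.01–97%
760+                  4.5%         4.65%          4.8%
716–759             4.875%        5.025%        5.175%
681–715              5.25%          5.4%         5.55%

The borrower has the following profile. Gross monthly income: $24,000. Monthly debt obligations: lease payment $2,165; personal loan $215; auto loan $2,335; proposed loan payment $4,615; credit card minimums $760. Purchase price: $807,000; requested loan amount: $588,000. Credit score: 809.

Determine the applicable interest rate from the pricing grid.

4.65%

Credit score 809 ≥ 681; Total monthly debts = (2,165 + 215 + 2,335 + 4,615 + 760) = 10,090. DTI: 10,090 ÷ 24,000 = 42%, within the 43% cap
LTV = 588,000/807,000 = 72.9% ≤ 97%
Credit 809 → row 760+; LTV 72.9% → column 72.01–86%. Grid cell → 4.65%.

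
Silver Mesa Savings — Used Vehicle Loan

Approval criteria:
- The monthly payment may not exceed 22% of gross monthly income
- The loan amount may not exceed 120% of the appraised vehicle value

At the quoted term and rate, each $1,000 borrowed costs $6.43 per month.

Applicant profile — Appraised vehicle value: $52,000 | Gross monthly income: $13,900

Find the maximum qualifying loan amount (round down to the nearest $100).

$62,400

Payment cap: 22% × $13,900 = $3,058/month.
At $6.43 per $1,000, that supports 3,058/6.43 × 1,000 ≈ $475,583 → $475,500.
LTV cap: 120% × $52,000 = $62,400 → $62,400.
Binding constraint: loan-to-value.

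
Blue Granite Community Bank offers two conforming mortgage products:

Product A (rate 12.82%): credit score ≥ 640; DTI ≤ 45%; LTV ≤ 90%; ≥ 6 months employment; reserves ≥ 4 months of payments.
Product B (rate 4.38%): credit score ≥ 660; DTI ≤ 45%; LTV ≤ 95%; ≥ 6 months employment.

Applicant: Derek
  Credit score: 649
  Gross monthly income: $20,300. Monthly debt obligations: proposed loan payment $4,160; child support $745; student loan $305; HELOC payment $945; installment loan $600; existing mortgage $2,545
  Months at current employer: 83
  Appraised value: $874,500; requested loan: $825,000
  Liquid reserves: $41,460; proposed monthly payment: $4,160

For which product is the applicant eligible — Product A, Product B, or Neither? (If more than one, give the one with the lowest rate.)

Total debts = (4,160 + 745 + 305 + 945 + 600 + 2,545) = 9,300; DTI = 9,300/20,300 = 45.8%.
LTV = 825,000/874,500 = 94.3%.
Reserves = 41,460/4,160 = 10.0 months.
Product A: score 649 ≥ 640; DTI 45.8% > 45%; LTV 94.3% > 90%; employment 83 ≥ 6 mo; reserves 10.0 ≥ 4 mo → does not qualify.
Product B: score 649 < 660; DTI 45.8% > 45%; LTV 94.3% ≤ 95%; employment 83 ≥ 6 mo → does not qualify.

Neither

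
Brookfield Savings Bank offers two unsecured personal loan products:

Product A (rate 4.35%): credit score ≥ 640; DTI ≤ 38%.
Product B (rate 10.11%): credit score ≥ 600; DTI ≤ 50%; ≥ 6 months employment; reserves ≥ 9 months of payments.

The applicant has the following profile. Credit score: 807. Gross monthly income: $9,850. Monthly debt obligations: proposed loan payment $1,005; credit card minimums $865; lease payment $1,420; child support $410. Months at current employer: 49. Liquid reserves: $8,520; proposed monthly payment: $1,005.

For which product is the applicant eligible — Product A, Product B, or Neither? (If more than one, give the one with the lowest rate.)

Product A

Total debts = (1,005 + 865 + 1,420 + 410) = 3,700; DTI = 3,700/9,850 = 37.6%.
Reserves = 8,520/1,005 = 8.5 months.
Product A: score 807 ≥ 640; DTI 37.6% ≤ 38% → qualifies.
Product B: score 807 ≥ 600; DTI 37.6% ≤ 50%; employment 49 ≥ 6 mo; reserves 8.5 < 9 mo → does not qualify.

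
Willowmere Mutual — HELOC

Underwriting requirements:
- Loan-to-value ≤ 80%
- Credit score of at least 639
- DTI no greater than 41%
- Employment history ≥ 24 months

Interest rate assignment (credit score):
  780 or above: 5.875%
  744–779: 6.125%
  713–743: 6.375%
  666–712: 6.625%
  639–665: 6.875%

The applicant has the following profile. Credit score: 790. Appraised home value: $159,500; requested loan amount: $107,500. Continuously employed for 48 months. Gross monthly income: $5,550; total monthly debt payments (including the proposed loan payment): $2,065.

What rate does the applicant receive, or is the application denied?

Approved at 5.875%

Credit score 790 ≥ 639 (meets minimum)
DTI = 2,065/5,550 = 37.2% ≤ 41%
LTV: 107,500 ÷ 159,500 = 67.4%, within 80% cap
Employment 48 ≥ 24 months
All requirements met. Score 790 falls in the 780 or above tier → 5.875%.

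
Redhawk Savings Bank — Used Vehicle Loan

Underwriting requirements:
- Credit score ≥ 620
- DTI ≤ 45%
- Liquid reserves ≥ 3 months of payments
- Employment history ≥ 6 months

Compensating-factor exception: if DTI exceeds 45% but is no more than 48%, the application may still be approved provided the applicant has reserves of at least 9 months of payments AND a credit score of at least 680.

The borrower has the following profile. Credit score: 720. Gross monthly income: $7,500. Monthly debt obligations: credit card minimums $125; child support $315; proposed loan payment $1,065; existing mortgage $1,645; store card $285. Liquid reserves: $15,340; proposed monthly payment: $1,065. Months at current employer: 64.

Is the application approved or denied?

Credit score 720 ≥ 620 (meets base)
Total debts = (125 + 315 + 1,065 + 1,645 + 285) = 3,435. DTI = 3,435/7,500 = 45.8% > 45% — standard DTI limit exceeded.
Reserves: 15,340 ÷ 1,065 = 14.4 months (meets 3-month minimum)
Employment 64 ≥ 6 months
DTI 45.8% is within the 45%–48% exception band; checking compensating factors.
Override check — reserves: 14.4 mo (ok); score: 720 (ok).
Both compensating conditions met → exception applies.

Approved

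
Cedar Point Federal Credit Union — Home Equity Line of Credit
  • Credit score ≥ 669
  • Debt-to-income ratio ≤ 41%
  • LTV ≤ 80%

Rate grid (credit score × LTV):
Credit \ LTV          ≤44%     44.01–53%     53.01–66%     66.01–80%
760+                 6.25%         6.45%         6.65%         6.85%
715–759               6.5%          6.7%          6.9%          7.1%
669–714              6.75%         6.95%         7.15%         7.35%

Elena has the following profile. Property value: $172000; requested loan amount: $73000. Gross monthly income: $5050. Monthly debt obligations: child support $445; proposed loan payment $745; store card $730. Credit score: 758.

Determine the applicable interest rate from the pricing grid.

6.5%

Credit score 758 ≥ 669; Total monthly debts = (445 + 745 + 730) = 1,920. DTI: 1,920 ÷ 5,050 = 38%, within the 41% cap
LTV = 73,000/172,000 = 42.4% ≤ 80%
Score 758 is in the 715–759 band; LTV 42.4% is in the ≤44% band → 6.5%.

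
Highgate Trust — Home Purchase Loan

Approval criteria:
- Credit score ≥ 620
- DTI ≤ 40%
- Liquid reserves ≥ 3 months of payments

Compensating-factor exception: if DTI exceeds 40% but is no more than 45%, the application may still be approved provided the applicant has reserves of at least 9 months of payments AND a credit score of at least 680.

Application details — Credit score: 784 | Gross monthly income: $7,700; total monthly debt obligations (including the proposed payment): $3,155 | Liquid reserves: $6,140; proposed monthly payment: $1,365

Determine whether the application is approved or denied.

Credit score 784 ≥ 620 (meets base)
DTI = 3,155/7,700 = 41% > 40% — standard DTI limit exceeded.
Reserves = 6,140/1,365 = 4.5 months ≥ 3
DTI 41% is within the 40%–45% exception band; checking compensating factors.
Override check — reserves: 4.5 mo (short of 9); score: 784 (ok).
Override conditions not both satisfied; exception does not apply.

Denied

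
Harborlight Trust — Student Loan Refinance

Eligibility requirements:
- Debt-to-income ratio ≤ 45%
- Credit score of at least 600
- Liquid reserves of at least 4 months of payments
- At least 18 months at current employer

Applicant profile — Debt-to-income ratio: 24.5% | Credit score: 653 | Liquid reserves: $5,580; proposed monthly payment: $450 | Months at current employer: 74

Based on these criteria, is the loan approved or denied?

Approved

DTI 24.5% is within the 45% limit
Credit score 653 ≥ 600 (meets)
Reserves = 5,580/450 = 12.4 months ≥ 4
Employment 74 ≥ 18 months
All criteria satisfied.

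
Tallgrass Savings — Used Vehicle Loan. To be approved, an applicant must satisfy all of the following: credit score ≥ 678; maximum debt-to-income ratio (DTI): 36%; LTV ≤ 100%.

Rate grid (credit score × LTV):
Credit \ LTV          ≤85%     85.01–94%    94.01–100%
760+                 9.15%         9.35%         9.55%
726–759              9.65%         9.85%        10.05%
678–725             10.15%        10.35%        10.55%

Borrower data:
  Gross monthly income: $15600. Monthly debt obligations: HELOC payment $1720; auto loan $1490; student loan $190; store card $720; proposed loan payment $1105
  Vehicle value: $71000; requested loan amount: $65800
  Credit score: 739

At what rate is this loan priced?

Credit score 739 ≥ 678; Total monthly debts = (1,720 + 1,490 + 190 + 720 + 1,105) = 5,225. DTI = 5,225/15,600 = 33.5% ≤ 36%
Loan-to-value = 65,800/71,000 = 92.7% — pass (100% max)
Row: 739 falls in 726–759. Column: 92.7% falls in 85.01–94%. Rate = 9.85%.

9.85%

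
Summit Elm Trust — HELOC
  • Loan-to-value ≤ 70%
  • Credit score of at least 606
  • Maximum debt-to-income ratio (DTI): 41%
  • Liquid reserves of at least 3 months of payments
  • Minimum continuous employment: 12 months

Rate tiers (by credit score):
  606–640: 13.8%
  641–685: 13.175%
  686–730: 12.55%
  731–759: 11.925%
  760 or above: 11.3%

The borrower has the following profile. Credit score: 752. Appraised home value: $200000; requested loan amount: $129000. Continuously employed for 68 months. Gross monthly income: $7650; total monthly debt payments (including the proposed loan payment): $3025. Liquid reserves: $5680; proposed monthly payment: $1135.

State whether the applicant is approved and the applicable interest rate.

Credit score 752 ≥ 606 (meets minimum)
Employment 68 ≥ 12 months
Liquid reserves cover 5,680/1,135 = 5.0 months — ≥ 3 required
Debt-to-income = 3,025/7,650 = 39.5% — meets 41% limit
LTV = 129,000/200,000 = 64.5% ≤ 70%
All requirements met. Score 752 falls in the 731–759 tier → 11.925%.

Approved at 11.925%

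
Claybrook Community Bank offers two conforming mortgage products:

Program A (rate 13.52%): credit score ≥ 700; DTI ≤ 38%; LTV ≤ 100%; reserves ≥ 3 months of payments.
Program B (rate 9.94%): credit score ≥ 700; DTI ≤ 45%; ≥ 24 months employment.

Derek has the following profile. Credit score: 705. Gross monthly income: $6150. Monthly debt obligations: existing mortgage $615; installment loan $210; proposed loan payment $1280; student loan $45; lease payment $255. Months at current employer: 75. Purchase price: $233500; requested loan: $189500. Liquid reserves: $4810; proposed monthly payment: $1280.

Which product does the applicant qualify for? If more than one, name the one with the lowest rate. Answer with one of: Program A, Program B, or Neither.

Total debts = (615 + 210 + 1,280 + 45 + 255) = 2,405; DTI = 2,405/6,150 = 39.1%.
LTV = 189,500/233,500 = 81.2%.
Reserves = 4,810/1,280 = 3.8 months.
Program A: score 705 ≥ 700; DTI 39.1% > 38%; LTV 81.2% ≤ 100%; reserves 3.8 ≥ 3 mo → does not qualify.
Program B: score 705 ≥ 700; DTI 39.1% ≤ 45%; employment 75 ≥ 24 mo → qualifies.

Program B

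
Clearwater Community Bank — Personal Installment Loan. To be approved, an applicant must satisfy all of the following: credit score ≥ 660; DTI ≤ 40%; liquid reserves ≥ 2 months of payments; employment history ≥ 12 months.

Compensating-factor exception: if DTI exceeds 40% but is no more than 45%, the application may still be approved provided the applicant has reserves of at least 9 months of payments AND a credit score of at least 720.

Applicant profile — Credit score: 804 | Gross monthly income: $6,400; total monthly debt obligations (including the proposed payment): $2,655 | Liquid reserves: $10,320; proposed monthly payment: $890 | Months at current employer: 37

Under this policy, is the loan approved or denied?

Approved

Credit score 804 ≥ 660 (meets base)
DTI = 2,655/6,400 = 41.5% > 40% — standard DTI limit exceeded.
Liquid reserves cover 10,320/890 = 11.6 months — ≥ 2 required
Employment 37 ≥ 12 months
41.5% falls in the override range (40%–45%), so the compensating-factor test applies.
Reserves 11.6 ≥ 9 months; credit score 804 ≥ 720.
Both compensating conditions met → exception applies.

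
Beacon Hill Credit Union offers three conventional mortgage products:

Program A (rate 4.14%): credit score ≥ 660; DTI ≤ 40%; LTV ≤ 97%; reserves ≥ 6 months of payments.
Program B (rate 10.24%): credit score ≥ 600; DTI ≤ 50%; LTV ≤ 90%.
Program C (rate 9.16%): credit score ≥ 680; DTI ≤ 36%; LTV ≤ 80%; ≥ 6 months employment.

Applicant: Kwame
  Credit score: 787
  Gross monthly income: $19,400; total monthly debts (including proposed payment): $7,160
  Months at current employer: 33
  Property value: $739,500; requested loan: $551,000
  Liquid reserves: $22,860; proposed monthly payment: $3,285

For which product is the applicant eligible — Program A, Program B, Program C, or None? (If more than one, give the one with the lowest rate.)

DTI = 7,160/19,400 = 36.9%.
LTV = 551,000/739,500 = 74.5%.
Reserves = 22,860/3,285 = 7.0 months.
Program A: score 787 ≥ 660; DTI 36.9% ≤ 40%; LTV 74.5% ≤ 97%; reserves 7.0 ≥ 6 mo → qualifies.
Program B: score 787 ≥ 600; DTI 36.9% ≤ 50%; LTV 74.5% ≤ 90% → qualifies.
Program C: score 787 ≥ 680; DTI 36.9% > 36%; LTV 74.5% ≤ 80%; employment 33 ≥ 6 mo → does not qualify.
Qualifying: Program A, Program B. Lowest rate is 4.14% → Program A.

Program A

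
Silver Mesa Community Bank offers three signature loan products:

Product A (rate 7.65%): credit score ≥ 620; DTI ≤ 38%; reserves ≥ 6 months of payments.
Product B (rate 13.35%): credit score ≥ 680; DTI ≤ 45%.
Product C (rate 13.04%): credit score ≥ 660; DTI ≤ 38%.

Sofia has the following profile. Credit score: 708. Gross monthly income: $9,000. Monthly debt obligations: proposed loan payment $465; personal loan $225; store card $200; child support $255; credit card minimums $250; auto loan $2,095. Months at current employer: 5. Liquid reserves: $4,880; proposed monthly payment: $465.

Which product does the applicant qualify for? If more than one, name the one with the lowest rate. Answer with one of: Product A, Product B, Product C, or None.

Product B

Total debts = (465 + 225 + 200 + 255 + 250 + 2,095) = 3,490; DTI = 3,490/9,000 = 38.8%.
Reserves = 4,880/465 = 10.5 months.
Product A: score 708 ≥ 620; DTI 38.8% > 38%; reserves 10.5 ≥ 6 mo → does not qualify.
Product B: score 708 ≥ 680; DTI 38.8% ≤ 45% → qualifies.
Product C: score 708 ≥ 660; DTI 38.8% > 38% → does not qualify.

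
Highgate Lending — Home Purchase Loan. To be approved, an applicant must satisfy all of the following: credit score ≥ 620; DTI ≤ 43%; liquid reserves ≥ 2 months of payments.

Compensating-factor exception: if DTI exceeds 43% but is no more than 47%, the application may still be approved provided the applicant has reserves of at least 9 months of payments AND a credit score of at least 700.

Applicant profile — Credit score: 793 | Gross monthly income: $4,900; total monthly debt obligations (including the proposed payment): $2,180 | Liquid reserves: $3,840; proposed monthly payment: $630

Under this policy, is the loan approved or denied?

Denied

Credit score 793 ≥ 620 (meets base)
DTI: 2,180 ÷ 4,900 = 44.5%, over the 43% base limit.
Reserves = 3,840/630 = 6.1 months ≥ 2
44.5% falls in the override range (43%–47%), so the compensating-factor test applies.
Reserves 6.1 < 9 months; credit score 793 ≥ 700.
Override conditions not both satisfied; exception does not apply.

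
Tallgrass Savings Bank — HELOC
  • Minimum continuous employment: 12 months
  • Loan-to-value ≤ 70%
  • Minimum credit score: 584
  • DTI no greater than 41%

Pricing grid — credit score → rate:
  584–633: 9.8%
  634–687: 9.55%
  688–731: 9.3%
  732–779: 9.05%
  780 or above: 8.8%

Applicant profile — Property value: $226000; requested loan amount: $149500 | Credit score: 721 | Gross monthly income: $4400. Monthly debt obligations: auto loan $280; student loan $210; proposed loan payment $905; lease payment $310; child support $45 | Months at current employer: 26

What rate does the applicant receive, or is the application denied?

Credit score 721 ≥ 584 (meets minimum)
Total monthly debts = (280 + 210 + 905 + 310 + 45) = 1,750. DTI = 1,750/4,400 = 39.8% ≤ 41%
Loan-to-value = 149,500/226,000 = 66.2% — pass (70% max)
Employment 26 ≥ 12 months
All requirements met. Score 721 falls in the 688–731 tier → 9.3%.

Approved at 9.3%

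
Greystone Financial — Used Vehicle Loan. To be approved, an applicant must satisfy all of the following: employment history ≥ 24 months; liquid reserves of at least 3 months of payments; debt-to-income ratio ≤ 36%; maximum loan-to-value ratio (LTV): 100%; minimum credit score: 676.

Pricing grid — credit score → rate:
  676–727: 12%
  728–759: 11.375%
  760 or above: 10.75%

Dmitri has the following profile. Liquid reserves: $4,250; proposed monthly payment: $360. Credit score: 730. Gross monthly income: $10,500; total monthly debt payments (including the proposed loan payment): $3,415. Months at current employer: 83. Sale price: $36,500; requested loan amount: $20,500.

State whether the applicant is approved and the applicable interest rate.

Approved at 11.375%

Credit score 730 ≥ 676 (meets minimum)
DTI = 3,415/10,500 = 32.5% ≤ 36%
Reserves = 4,250/360 = 11.8 months ≥ 3
Employment 83 ≥ 24 months
Loan-to-value = 20,500/36,500 = 56.2% — pass (100% max)
All requirements met. Score 730 falls in the 728–759 tier → 11.375%.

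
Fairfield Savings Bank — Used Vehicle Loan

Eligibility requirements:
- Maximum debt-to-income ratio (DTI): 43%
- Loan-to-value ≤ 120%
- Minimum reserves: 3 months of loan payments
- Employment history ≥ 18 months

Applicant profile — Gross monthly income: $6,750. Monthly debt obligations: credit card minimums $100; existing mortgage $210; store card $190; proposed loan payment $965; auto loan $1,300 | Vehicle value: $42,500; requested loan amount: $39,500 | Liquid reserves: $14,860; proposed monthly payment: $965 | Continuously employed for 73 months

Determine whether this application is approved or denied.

Approved

Total monthly debts = (100 + 210 + 190 + 965 + 1,300) = 2,765. DTI: 2,765 ÷ 6,750 = 41%, within the 43% cap
LTV: 39,500 ÷ 42,500 = 92.9%, within 120% cap
Liquid reserves cover 14,860/965 = 15.4 months — ≥ 3 required
Employment 73 ≥ 18 months
All criteria satisfied.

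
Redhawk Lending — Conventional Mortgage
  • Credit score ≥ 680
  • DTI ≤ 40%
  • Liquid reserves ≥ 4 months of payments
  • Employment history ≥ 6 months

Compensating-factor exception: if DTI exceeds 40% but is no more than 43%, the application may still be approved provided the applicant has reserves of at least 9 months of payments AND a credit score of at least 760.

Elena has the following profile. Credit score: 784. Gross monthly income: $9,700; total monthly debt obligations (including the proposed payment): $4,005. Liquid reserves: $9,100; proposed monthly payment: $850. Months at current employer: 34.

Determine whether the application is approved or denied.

Approved

Credit score 784 ≥ 680 (meets base)
DTI: 4,005 ÷ 9,700 = 41.3%, over the 40% base limit.
Reserves = 9,100/850 = 10.7 months ≥ 4
Employment 34 ≥ 6 months
DTI 41.3% is within the 40%–43% exception band; checking compensating factors.
Override check — reserves: 10.7 mo (ok); score: 784 (ok).
Both compensating conditions met → exception applies.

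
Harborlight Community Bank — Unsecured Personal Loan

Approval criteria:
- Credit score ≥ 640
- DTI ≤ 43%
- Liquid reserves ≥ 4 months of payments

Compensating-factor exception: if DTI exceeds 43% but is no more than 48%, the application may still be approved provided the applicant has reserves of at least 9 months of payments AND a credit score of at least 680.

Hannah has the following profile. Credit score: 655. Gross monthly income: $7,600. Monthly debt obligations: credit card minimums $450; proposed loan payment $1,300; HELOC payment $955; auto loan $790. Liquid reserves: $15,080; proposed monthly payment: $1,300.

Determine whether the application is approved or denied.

Credit score 655 ≥ 640 (meets base)
Total debts = (450 + 1,300 + 955 + 790) = 3,495. DTI: 3,495 ÷ 7,600 = 46%, over the 43% base limit.
Reserves: 15,080 ÷ 1,300 = 11.6 months (meets 4-month minimum)
DTI 46% is within the 43%–48% exception band; checking compensating factors.
Override check — reserves: 11.6 mo (ok); score: 655 (below 680).
Compensating-factor requirement not fully met.

Denied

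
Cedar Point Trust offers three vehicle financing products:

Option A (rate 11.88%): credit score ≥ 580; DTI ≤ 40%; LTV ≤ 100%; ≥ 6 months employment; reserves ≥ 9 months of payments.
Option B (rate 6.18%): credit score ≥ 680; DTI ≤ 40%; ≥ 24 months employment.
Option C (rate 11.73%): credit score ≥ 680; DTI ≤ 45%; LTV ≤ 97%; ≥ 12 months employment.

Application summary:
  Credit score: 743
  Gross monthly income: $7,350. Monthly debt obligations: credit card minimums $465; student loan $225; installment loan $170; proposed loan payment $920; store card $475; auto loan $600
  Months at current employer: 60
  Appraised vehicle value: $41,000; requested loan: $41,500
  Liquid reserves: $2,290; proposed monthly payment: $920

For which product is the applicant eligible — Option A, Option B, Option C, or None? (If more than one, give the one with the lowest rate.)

Option B

Total debts = (465 + 225 + 170 + 920 + 475 + 600) = 2,855; DTI = 2,855/7,350 = 38.8%.
LTV = 41,500/41,000 = 101.2%.
Reserves = 2,290/920 = 2.5 months.
Option A: score 743 ≥ 580; DTI 38.8% ≤ 40%; LTV 101.2% > 100%; employment 60 ≥ 6 mo; reserves 2.5 < 9 mo → does not qualify.
Option B: score 743 ≥ 680; DTI 38.8% ≤ 40%; employment 60 ≥ 24 mo → qualifies.
Option C: score 743 ≥ 680; DTI 38.8% ≤ 45%; LTV 101.2% > 97%; employment 60 ≥ 12 mo → does not qualify.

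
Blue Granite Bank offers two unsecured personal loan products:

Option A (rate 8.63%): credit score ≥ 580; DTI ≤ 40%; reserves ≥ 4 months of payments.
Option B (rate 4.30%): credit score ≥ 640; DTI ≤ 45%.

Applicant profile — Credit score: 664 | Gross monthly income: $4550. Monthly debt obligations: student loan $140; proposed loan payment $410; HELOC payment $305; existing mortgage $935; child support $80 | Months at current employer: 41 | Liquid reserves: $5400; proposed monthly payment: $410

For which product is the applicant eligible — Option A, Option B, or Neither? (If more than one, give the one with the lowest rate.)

Option B

Total debts = (140 + 410 + 305 + 935 + 80) = 1,870; DTI = 1,870/4,550 = 41.1%.
Reserves = 5,400/410 = 13.2 months.
Option A: score 664 ≥ 580; DTI 41.1% > 40%; reserves 13.2 ≥ 4 mo → does not qualify.
Option B: score 664 ≥ 640; DTI 41.1% ≤ 45% → qualifies.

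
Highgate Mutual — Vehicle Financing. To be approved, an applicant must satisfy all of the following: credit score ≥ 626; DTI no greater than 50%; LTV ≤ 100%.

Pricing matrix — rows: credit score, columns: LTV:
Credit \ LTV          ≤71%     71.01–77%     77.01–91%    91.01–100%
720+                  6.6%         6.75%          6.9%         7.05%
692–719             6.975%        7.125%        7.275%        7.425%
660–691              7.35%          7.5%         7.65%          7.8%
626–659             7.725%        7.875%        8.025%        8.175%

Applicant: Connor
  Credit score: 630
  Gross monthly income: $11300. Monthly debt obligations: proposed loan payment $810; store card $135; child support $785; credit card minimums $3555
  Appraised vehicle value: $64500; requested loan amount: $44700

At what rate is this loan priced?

7.725%

Credit score 630 ≥ 626; Total monthly debts = (810 + 135 + 785 + 3,555) = 5,285. DTI = 5,285/11,300 = 46.8% ≤ 50%
Loan-to-value = 44,700/64,500 = 69.3% — pass (100% max)
Credit 630 → row 626–659; LTV 69.3% → column ≤71%. Grid cell → 7.725%.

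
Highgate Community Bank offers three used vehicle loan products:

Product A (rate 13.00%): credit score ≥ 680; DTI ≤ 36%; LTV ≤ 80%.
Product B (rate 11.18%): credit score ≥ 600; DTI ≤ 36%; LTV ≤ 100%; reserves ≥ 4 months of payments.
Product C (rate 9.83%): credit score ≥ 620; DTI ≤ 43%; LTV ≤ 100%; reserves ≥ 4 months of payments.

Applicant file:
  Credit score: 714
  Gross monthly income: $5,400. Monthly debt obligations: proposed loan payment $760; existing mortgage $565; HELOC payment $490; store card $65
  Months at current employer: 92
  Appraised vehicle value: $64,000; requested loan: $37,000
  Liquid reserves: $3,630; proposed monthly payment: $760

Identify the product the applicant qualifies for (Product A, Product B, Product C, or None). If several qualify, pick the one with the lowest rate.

Total debts = (760 + 565 + 490 + 65) = 1,880; DTI = 1,880/5,400 = 34.8%.
LTV = 37,000/64,000 = 57.8%.
Reserves = 3,630/760 = 4.8 months.
Product A: score 714 ≥ 680; DTI 34.8% ≤ 36%; LTV 57.8% ≤ 80% → qualifies.
Product B: score 714 ≥ 600; DTI 34.8% ≤ 36%; LTV 57.8% ≤ 100%; reserves 4.8 ≥ 4 mo → qualifies.
Product C: score 714 ≥ 620; DTI 34.8% ≤ 43%; LTV 57.8% ≤ 100%; reserves 4.8 ≥ 4 mo → qualifies.
Qualifying: Product A, Product B, Product C. Lowest rate is 9.83% → Product C.

Product C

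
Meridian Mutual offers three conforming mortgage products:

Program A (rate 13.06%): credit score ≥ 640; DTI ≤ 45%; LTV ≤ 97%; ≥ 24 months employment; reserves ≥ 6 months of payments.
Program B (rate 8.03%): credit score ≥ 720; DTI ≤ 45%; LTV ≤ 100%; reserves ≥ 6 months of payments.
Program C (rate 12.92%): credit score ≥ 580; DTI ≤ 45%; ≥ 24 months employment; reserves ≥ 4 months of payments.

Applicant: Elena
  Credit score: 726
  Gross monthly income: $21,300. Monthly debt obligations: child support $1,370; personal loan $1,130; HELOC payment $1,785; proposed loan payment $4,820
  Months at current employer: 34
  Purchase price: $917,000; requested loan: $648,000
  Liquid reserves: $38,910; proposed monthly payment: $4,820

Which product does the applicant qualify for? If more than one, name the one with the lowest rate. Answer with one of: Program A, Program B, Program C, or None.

Total debts = (1,370 + 1,130 + 1,785 + 4,820) = 9,105; DTI = 9,105/21,300 = 42.7%.
LTV = 648,000/917,000 = 70.7%.
Reserves = 38,910/4,820 = 8.1 months.
Program A: score 726 ≥ 640; DTI 42.7% ≤ 45%; LTV 70.7% ≤ 97%; employment 34 ≥ 24 mo; reserves 8.1 ≥ 6 mo → qualifies.
Program B: score 726 ≥ 720; DTI 42.7% ≤ 45%; LTV 70.7% ≤ 100%; reserves 8.1 ≥ 6 mo → qualifies.
Program C: score 726 ≥ 580; DTI 42.7% ≤ 45%; employment 34 ≥ 24 mo; reserves 8.1 ≥ 4 mo → qualifies.
Qualifying: Program A, Program B, Program C. Lowest rate is 8.03% → Program B.

Program B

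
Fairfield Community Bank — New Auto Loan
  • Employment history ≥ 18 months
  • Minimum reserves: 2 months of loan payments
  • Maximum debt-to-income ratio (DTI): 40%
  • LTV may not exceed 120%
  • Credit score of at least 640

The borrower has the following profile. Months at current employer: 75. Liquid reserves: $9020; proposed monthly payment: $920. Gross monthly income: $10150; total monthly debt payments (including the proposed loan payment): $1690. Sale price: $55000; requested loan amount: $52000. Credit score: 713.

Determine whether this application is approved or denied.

Approved

Employment 75 ≥ 18 months
Liquid reserves cover 9,020/920 = 9.8 months — ≥ 2 required
Debt-to-income = 1,690/10,150 = 16.7% — meets 40% limit
LTV = 52,000/55,000 = 94.5% ≤ 120%
Credit score 713 ≥ 640 (meets)
All criteria satisfied.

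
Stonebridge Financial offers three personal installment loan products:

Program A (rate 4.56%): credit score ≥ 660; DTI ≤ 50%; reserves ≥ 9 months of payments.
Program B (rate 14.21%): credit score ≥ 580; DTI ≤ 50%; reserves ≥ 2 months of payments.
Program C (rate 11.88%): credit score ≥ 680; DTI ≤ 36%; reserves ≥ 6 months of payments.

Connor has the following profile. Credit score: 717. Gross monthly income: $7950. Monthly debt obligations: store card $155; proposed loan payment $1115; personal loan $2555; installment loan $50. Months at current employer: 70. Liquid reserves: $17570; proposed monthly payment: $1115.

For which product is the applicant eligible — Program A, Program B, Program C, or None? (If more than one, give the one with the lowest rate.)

Total debts = (155 + 1,115 + 2,555 + 50) = 3,875; DTI = 3,875/7,950 = 48.7%.
Reserves = 17,570/1,115 = 15.8 months.
Program A: score 717 ≥ 660; DTI 48.7% ≤ 50%; reserves 15.8 ≥ 9 mo → qualifies.
Program B: score 717 ≥ 580; DTI 48.7% ≤ 50%; reserves 15.8 ≥ 2 mo → qualifies.
Program C: score 717 ≥ 680; DTI 48.7% > 36%; reserves 15.8 ≥ 6 mo → does not qualify.
Qualifying: Program A, Program B. Lowest rate is 4.56% → Program A.

Program A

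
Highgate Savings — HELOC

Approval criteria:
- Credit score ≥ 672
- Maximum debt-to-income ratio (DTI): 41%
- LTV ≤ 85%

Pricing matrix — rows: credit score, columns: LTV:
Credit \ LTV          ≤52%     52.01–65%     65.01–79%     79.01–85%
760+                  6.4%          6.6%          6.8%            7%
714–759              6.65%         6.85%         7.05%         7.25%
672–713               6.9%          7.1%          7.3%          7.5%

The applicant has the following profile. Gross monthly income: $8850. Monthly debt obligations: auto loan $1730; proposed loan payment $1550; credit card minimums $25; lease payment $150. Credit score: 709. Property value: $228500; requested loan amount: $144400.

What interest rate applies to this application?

Credit score 709 ≥ 672; Total monthly debts = (1,730 + 1,550 + 25 + 150) = 3,455. Debt-to-income = 3,455/8,850 = 39% — meets 41% limit
LTV = 144,400/228,500 = 63.2% ≤ 85%
Row: 709 falls in 672–713. Column: 63.2% falls in 52.01–65%. Rate = 7.1%.

7.1%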